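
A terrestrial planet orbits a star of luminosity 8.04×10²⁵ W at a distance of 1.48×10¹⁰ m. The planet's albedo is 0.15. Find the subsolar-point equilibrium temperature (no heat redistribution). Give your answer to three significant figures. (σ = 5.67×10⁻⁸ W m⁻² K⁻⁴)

T_ss ≈ 813 K

Flux: S = L/(4πd²) = 8.04×10²⁵/(4π×(1.48×10¹⁰)²) = 2.92×10⁴ W m⁻².
At the subsolar point the surface absorbs S(1−A) and emits σT⁴ per unit area — no factor of 4, since only the local patch is in balance.
T = [2.92×10⁴ × 0.85 / 5.67×10⁻⁸]^(1/4) = (4.38×10¹¹)^(1/4) = 813 K.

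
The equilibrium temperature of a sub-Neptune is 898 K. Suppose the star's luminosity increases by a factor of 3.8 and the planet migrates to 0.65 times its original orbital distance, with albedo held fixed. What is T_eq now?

T_eq ≈ 1560 K

T_eq ∝ L^(1/4) · d^(−1/2).
T′ = 898 × 3.8^(1/4) / 0.65^(1/2) = 1560 K.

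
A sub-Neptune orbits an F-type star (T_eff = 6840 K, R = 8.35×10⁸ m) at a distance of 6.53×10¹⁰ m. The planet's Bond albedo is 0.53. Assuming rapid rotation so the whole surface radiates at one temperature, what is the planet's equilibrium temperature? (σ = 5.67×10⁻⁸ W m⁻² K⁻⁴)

L = 4πR_⋆²σT_⋆⁴ = 4π(8.35×10⁸)² × 5.67×10⁻⁸ × (6840)⁴ = 1.09×10²⁷ W.
S = L/(4πd²) = 2.03×10⁴ W m⁻².
Energy balance: absorbed = emitted ⇒ πR²·S(1−A) = 4πR²·σT_eq⁴, so T_eq⁴ = S(1−A)/(4σ).
T_eq = [2.03×10⁴ × 0.47 / (4 × 5.67×10⁻⁸)]^(1/4) = (4.21×10¹⁰)^(1/4) = 453 K.

T_eq ≈ 453 K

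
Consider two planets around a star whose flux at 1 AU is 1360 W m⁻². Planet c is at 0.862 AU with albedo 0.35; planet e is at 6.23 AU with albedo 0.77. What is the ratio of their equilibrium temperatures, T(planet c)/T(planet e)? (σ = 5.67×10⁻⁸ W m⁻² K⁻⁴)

T_eq = [S₀(1−A)/(4σd²)]^(1/4), so T ∝ (1−A)^(1/4) / √d.
T₁ = [1360×0.65/(4×5.67×10⁻⁸×0.862²)]^(1/4) = 269.12 K.
T₂ = [1360×0.23/(4×5.67×10⁻⁸×6.23²)]^(1/4) = 77.21 K.

T₁/T₂ ≈ 3.486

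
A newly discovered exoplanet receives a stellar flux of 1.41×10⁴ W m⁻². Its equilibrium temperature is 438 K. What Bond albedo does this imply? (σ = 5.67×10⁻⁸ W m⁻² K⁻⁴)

A ≈ 0.41

From T_eq⁴ = S(1−A)/(4σ): 1−A = 4σT_eq⁴/S.
1−A = 4 × 5.67×10⁻⁸ × (438)⁴ / 1.41×10⁴ = 0.592.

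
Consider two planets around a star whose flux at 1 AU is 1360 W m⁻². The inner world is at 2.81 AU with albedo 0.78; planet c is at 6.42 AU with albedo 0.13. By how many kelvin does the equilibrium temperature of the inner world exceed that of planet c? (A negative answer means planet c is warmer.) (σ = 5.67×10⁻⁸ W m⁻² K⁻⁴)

ΔT ≈ 7.6 K

T_eq = [S₀(1−A)/(4σd²)]^(1/4), so T ∝ (1−A)^(1/4) / √d.
T₁ = [1360×0.22/(4×5.67×10⁻⁸×2.81²)]^(1/4) = 113.69 K.
T₂ = [1360×0.87/(4×5.67×10⁻⁸×6.42²)]^(1/4) = 106.07 K.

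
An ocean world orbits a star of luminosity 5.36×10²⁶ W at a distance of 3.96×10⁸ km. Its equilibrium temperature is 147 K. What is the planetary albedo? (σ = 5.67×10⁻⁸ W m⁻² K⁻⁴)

A ≈ 0.61

d = 3.96×10⁸ km = 3.96×10¹¹ m.
Flux: S = L/(4πd²) = 5.36×10²⁶/(4π×(3.96×10¹¹)²) = 272 W m⁻².
From T_eq⁴ = S(1−A)/(4σ): 1−A = 4σT_eq⁴/S.
1−A = 4 × 5.67×10⁻⁸ × (147)⁴ / 272 = 0.389.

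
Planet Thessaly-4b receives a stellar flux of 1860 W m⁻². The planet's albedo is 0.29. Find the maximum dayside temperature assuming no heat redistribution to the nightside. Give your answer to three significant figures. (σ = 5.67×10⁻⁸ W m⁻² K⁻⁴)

T_ss ≈ 391 K

With no redistribution each surface element balances locally: S(1−A) = σT⁴.
T = [1860 × 0.71 / 5.67×10⁻⁸]^(1/4) = (2.33×10¹⁰)^(1/4) = 391 K.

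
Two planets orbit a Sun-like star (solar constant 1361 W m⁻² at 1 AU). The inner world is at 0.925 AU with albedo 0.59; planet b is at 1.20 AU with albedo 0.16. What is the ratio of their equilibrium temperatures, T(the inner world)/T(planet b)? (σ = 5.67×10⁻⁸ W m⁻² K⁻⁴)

T₁/T₂ ≈ 0.952

T_eq = [S₀(1−A)/(4σd²)]^(1/4), so T ∝ (1−A)^(1/4) / √d.
T₁ = [1361×0.41/(4×5.67×10⁻⁸×0.925²)]^(1/4) = 231.57 K.
T₂ = [1361×0.84/(4×5.67×10⁻⁸×1.20²)]^(1/4) = 243.24 K.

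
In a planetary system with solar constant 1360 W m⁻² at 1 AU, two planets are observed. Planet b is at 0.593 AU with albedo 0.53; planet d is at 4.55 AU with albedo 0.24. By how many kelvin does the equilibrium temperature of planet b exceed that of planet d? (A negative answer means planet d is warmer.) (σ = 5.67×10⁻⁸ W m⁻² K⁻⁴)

ΔT ≈ 177.4 K

T_eq = [S₀(1−A)/(4σd²)]^(1/4), so T ∝ (1−A)^(1/4) / √d.
T₁ = [1360×0.47/(4×5.67×10⁻⁸×0.593²)]^(1/4) = 299.21 K.
T₂ = [1360×0.76/(4×5.67×10⁻⁸×4.55²)]^(1/4) = 121.81 K.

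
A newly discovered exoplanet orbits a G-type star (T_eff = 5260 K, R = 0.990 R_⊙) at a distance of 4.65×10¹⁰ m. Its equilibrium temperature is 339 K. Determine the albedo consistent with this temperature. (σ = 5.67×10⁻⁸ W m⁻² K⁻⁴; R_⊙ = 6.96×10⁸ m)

R_⋆ = 0.990 × 6.96×10⁸ = 6.89×10⁸ m.
L = 4πR_⋆²σT_⋆⁴ = 4π(6.89×10⁸)² × 5.67×10⁻⁸ × (5260)⁴ = 2.59×10²⁶ W.
S = L/(4πd²) = 9530 W m⁻².
From T_eq⁴ = S(1−A)/(4σ): 1−A = 4σT_eq⁴/S.
1−A = 4 × 5.67×10⁻⁸ × (339)⁴ / 9530 = 0.314.

A ≈ 0.69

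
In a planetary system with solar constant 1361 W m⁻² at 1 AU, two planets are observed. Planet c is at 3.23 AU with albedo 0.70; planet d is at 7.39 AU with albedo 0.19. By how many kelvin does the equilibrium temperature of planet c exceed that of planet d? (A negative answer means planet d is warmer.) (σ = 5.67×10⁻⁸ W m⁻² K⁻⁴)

ΔT ≈ 17.5 K

T_eq = [S₀(1−A)/(4σd²)]^(1/4), so T ∝ (1−A)^(1/4) / √d.
T₁ = [1361×0.30/(4×5.67×10⁻⁸×3.23²)]^(1/4) = 114.61 K.
T₂ = [1361×0.81/(4×5.67×10⁻⁸×7.39²)]^(1/4) = 97.13 K.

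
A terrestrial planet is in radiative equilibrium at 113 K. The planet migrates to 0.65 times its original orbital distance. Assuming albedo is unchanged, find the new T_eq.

T_eq ∝ L^(1/4) · d^(−1/2).
T′ = 113 / 0.65^(1/2) = 140 K.

T_eq ≈ 140 K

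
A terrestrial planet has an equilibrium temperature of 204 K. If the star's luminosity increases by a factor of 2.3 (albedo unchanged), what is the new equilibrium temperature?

T_eq ≈ 251 K

T_eq ∝ L^(1/4) · d^(−1/2).
T′ = 204 × 2.3^(1/4) = 251 K.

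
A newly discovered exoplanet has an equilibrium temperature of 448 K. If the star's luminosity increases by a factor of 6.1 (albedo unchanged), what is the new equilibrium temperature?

T_eq ∝ L^(1/4) · d^(−1/2).
T′ = 448 × 6.1^(1/4) = 704 K.

T_eq ≈ 704 K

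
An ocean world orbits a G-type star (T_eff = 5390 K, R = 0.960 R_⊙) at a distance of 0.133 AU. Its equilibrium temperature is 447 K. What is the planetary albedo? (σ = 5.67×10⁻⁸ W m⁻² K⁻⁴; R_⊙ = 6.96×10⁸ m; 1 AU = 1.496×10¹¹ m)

A ≈ 0.83

R_⋆ = 0.960 × 6.96×10⁸ = 6.68×10⁸ m.
d = 0.133 AU = 1.99×10¹⁰ m.
L = 4πR_⋆²σT_⋆⁴ = 4π(6.68×10⁸)² × 5.67×10⁻⁸ × (5390)⁴ = 2.68×10²⁶ W.
S = L/(4πd²) = 5.40×10⁴ W m⁻².
From T_eq⁴ = S(1−A)/(4σ): 1−A = 4σT_eq⁴/S.
1−A = 4 × 5.67×10⁻⁸ × (447)⁴ / 5.40×10⁴ = 0.168.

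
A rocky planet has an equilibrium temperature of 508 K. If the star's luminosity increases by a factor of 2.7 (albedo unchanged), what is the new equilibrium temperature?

T_eq ≈ 651 K

T_eq ∝ L^(1/4) · d^(−1/2).
T′ = 508 × 2.7^(1/4) = 651 K.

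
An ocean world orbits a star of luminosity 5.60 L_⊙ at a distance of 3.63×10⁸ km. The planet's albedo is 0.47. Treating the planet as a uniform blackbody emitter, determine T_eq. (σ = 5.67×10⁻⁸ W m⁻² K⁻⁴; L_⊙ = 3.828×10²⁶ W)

d = 3.63×10⁸ km = 3.63×10¹¹ m.
L = 5.60 × 3.828×10²⁶ = 2.14×10²⁷ W.
Flux: S = L/(4πd²) = 2.14×10²⁷/(4π×(3.63×10¹¹)²) = 1290 W m⁻².
Energy balance: absorbed = emitted ⇒ πR²·S(1−A) = 4πR²·σT_eq⁴, so T_eq⁴ = S(1−A)/(4σ).
T_eq = [1290 × 0.53 / (4 × 5.67×10⁻⁸)]^(1/4) = (3.03×10⁹)^(1/4) = 235 K.

T_eq ≈ 235 K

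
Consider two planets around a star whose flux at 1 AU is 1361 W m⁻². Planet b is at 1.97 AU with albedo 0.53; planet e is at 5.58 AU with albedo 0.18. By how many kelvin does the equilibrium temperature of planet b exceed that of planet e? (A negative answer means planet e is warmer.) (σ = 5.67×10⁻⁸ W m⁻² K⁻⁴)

ΔT ≈ 52.1 K

T_eq = [S₀(1−A)/(4σd²)]^(1/4), so T ∝ (1−A)^(1/4) / √d.
T₁ = [1361×0.47/(4×5.67×10⁻⁸×1.97²)]^(1/4) = 164.19 K.
T₂ = [1361×0.82/(4×5.67×10⁻⁸×5.58²)]^(1/4) = 112.12 K.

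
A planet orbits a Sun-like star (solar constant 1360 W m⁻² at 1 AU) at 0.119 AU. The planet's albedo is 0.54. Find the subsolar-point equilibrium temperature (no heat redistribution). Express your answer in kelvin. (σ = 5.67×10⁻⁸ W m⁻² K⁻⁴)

T_ss ≈ 940 K

Flux at 0.119 AU: S = 1360/0.119² = 9.60×10⁴ W m⁻².
At the subsolar point the surface absorbs S(1−A) and emits σT⁴ per unit area — no factor of 4, since only the local patch is in balance.
T = [9.60×10⁴ × 0.46 / 5.67×10⁻⁸]^(1/4) = (7.79×10¹¹)^(1/4) = 940 K.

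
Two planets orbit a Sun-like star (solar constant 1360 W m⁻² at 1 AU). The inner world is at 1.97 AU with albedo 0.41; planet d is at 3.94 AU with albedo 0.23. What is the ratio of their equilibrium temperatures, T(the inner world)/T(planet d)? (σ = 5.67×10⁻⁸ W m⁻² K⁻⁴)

T_eq = [S₀(1−A)/(4σd²)]^(1/4), so T ∝ (1−A)^(1/4) / √d.
T₁ = [1360×0.59/(4×5.67×10⁻⁸×1.97²)]^(1/4) = 173.76 K.
T₂ = [1360×0.77/(4×5.67×10⁻⁸×3.94²)]^(1/4) = 131.33 K.

T₁/T₂ ≈ 1.323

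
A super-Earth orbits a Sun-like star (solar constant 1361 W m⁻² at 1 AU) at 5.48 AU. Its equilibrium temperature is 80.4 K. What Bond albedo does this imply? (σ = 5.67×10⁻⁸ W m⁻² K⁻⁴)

Flux at 5.48 AU: S = 1361/5.48² = 45.3 W m⁻².
From T_eq⁴ = S(1−A)/(4σ): 1−A = 4σT_eq⁴/S.
1−A = 4 × 5.67×10⁻⁸ × (80.4)⁴ / 45.3 = 0.209.

A ≈ 0.79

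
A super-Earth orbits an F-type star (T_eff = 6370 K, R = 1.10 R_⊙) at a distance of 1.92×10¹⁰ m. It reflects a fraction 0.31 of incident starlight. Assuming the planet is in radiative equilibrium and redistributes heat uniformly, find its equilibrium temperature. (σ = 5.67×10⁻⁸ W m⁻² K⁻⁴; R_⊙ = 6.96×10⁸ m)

T_eq ≈ 820 K

R_⋆ = 1.10 × 6.96×10⁸ = 7.66×10⁸ m.
L = 4πR_⋆²σT_⋆⁴ = 4π(7.66×10⁸)² × 5.67×10⁻⁸ × (6370)⁴ = 6.88×10²⁶ W.
S = L/(4πd²) = 1.48×10⁵ W m⁻².
Energy balance: absorbed = emitted ⇒ πR²·S(1−A) = 4πR²·σT_eq⁴, so T_eq⁴ = S(1−A)/(4σ).
T_eq = [1.48×10⁵ × 0.69 / (4 × 5.67×10⁻⁸)]^(1/4) = (4.52×10¹¹)^(1/4) = 820 K.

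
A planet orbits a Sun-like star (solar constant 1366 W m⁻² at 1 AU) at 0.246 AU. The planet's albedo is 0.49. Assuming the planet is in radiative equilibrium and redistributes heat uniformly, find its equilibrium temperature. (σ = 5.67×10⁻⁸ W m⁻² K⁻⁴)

T_eq ≈ 475 K

Flux at 0.246 AU: S = 1366/0.246² = 2.26×10⁴ W m⁻².
Energy balance: absorbed = emitted ⇒ πR²·S(1−A) = 4πR²·σT_eq⁴, so T_eq⁴ = S(1−A)/(4σ).
T_eq = [2.26×10⁴ × 0.51 / (4 × 5.67×10⁻⁸)]^(1/4) = (5.08×10¹⁰)^(1/4) = 475 K.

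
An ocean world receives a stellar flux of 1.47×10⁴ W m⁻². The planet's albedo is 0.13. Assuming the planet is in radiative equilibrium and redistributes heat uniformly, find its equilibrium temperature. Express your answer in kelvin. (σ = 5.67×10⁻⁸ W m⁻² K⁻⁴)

T_eq ≈ 487 K

Energy balance: absorbed = emitted ⇒ πR²·S(1−A) = 4πR²·σT_eq⁴, so T_eq⁴ = S(1−A)/(4σ).
T_eq = [1.47×10⁴ × 0.87 / (4 × 5.67×10⁻⁸)]^(1/4) = (5.64×10¹⁰)^(1/4) = 487 K.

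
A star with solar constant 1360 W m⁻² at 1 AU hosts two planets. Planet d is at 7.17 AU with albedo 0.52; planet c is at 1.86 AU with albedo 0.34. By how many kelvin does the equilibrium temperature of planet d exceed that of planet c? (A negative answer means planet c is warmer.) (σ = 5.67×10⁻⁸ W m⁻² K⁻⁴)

ΔT ≈ -97.4 K

T_eq = [S₀(1−A)/(4σd²)]^(1/4), so T ∝ (1−A)^(1/4) / √d.
T₁ = [1360×0.48/(4×5.67×10⁻⁸×7.17²)]^(1/4) = 86.50 K.
T₂ = [1360×0.66/(4×5.67×10⁻⁸×1.86²)]^(1/4) = 183.91 K.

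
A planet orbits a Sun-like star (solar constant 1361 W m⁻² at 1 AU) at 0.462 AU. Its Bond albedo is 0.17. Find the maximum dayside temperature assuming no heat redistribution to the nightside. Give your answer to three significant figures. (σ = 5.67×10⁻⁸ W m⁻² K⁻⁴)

T_ss ≈ 553 K

Flux at 0.462 AU: S = 1361/0.462² = 6380 W m⁻².
With no redistribution each surface element balances locally: S(1−A) = σT⁴.
T = [6380 × 0.83 / 5.67×10⁻⁸]^(1/4) = (9.33×10¹⁰)^(1/4) = 553 K.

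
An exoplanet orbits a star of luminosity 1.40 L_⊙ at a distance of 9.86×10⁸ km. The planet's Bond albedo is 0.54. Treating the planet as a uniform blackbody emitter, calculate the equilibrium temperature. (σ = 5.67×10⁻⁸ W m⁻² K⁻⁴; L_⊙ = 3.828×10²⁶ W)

d = 9.86×10⁸ km = 9.86×10¹¹ m.
L = 1.40 × 3.828×10²⁶ = 5.36×10²⁶ W.
Flux: S = L/(4πd²) = 5.36×10²⁶/(4π×(9.86×10¹¹)²) = 43.9 W m⁻².
Energy balance: absorbed = emitted ⇒ πR²·S(1−A) = 4πR²·σT_eq⁴, so T_eq⁴ = S(1−A)/(4σ).
T_eq = [43.9 × 0.46 / (4 × 5.67×10⁻⁸)]^(1/4) = (8.90×10⁷)^(1/4) = 97.1 K.

T_eq ≈ 97.1 K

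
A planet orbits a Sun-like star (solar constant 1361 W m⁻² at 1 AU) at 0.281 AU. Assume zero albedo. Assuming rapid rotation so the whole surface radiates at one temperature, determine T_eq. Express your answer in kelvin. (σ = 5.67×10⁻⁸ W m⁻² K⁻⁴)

T_eq ≈ 525 K

Flux at 0.281 AU: S = 1361/0.281² = 1.72×10⁴ W m⁻².
Energy balance: absorbed = emitted ⇒ πR²·S(1−A) = 4πR²·σT_eq⁴, so T_eq⁴ = S(1−A)/(4σ).
T_eq = [1.72×10⁴ × 1.00 / (4 × 5.67×10⁻⁸)]^(1/4) = (7.60×10¹⁰)^(1/4) = 525 K.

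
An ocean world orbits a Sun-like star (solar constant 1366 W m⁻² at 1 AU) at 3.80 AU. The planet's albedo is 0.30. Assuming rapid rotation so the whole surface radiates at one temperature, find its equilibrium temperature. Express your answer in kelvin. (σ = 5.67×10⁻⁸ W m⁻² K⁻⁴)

T_eq ≈ 131 K

Flux at 3.80 AU: S = 1366/3.80² = 94.6 W m⁻².
Energy balance: absorbed = emitted ⇒ πR²·S(1−A) = 4πR²·σT_eq⁴, so T_eq⁴ = S(1−A)/(4σ).
T_eq = [94.6 × 0.70 / (4 × 5.67×10⁻⁸)]^(1/4) = (2.92×10⁸)^(1/4) = 131 K.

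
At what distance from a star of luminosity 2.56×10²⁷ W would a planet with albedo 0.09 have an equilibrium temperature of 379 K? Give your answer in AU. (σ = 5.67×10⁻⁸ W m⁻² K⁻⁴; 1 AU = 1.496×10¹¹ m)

d ≈ 1.33 AU

From T_eq⁴ = L(1−A)/(16πσd²): d = √[L(1−A)/(16πσT_eq⁴)].
d = √[2.56×10²⁷ × 0.91 / (16π × 5.67×10⁻⁸ × (379)⁴)] = 1.99×10¹¹ m = 1.33 AU.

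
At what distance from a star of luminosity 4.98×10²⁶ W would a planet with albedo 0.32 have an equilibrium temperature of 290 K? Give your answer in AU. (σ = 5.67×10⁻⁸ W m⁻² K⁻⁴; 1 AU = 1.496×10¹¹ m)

d ≈ 0.866 AU

From T_eq⁴ = L(1−A)/(16πσd²): d = √[L(1−A)/(16πσT_eq⁴)].
d = √[4.98×10²⁶ × 0.68 / (16π × 5.67×10⁻⁸ × (290)⁴)] = 1.30×10¹¹ m = 0.866 AU.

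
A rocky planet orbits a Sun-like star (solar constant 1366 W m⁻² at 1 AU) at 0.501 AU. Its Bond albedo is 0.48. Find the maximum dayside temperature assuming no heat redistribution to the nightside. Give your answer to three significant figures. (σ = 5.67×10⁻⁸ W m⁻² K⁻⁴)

T_ss ≈ 473 K

Flux at 0.501 AU: S = 1366/0.501² = 5440 W m⁻².
With no redistribution each surface element balances locally: S(1−A) = σT⁴.
T = [5440 × 0.52 / 5.67×10⁻⁸]^(1/4) = (4.99×10¹⁰)^(1/4) = 473 K.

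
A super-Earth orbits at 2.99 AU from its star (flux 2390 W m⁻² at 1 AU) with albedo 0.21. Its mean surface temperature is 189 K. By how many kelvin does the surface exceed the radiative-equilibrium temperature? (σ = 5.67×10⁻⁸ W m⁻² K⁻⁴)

ΔT ≈ 14.3 K

S = 2390/2.99² = 267.3 W m⁻².
T_eq = [S(1−A)/(4σ)]^(1/4) = [267.3×0.79/(4×5.67×10⁻⁸)]^(1/4) = 174.7 K.
ΔT = T_surf − T_eq = 189 − 174.7.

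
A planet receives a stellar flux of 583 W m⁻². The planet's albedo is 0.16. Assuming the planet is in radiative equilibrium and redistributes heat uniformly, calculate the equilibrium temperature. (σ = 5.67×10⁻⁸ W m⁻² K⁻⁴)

T_eq ≈ 216 K

Energy balance: absorbed = emitted ⇒ πR²·S(1−A) = 4πR²·σT_eq⁴, so T_eq⁴ = S(1−A)/(4σ).
T_eq = [583 × 0.84 / (4 × 5.67×10⁻⁸)]^(1/4) = (2.16×10⁹)^(1/4) = 216 K.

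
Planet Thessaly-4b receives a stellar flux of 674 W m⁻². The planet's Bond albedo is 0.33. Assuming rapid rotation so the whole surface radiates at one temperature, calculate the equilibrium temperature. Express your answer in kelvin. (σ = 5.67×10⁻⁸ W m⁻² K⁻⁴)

T_eq ≈ 211 K

Energy balance: absorbed = emitted ⇒ πR²·S(1−A) = 4πR²·σT_eq⁴, so T_eq⁴ = S(1−A)/(4σ).
T_eq = [674 × 0.67 / (4 × 5.67×10⁻⁸)]^(1/4) = (1.99×10⁹)^(1/4) = 211 K.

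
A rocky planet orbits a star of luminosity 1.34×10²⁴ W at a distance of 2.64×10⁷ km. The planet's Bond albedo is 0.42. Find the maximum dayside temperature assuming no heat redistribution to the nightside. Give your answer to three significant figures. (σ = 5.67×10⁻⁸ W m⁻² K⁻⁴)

T_ss ≈ 199 K

d = 2.64×10⁷ km = 2.64×10¹⁰ m.
Flux: S = L/(4πd²) = 1.34×10²⁴/(4π×(2.64×10¹⁰)²) = 153 W m⁻².
With no redistribution each surface element balances locally: S(1−A) = σT⁴.
T = [153 × 0.58 / 5.67×10⁻⁸]^(1/4) = (1.57×10⁹)^(1/4) = 199 K.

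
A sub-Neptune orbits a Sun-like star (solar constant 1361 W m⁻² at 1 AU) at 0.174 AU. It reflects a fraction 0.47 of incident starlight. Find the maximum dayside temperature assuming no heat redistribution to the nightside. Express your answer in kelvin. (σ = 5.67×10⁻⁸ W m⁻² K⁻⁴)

Flux at 0.174 AU: S = 1361/0.174² = 4.50×10⁴ W m⁻².
With no redistribution each surface element balances locally: S(1−A) = σT⁴.
T = [4.50×10⁴ × 0.53 / 5.67×10⁻⁸]^(1/4) = (4.20×10¹¹)^(1/4) = 805 K.

T_ss ≈ 805 K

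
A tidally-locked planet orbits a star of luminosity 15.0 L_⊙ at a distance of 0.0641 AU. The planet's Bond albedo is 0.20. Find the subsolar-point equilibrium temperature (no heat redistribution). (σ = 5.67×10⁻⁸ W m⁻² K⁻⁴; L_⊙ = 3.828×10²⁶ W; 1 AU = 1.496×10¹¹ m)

T_ss ≈ 2890 K

d = 0.0641 AU = 9.59×10⁹ m.
L = 15.0 × 3.828×10²⁶ = 5.74×10²⁷ W.
Flux: S = L/(4πd²) = 5.74×10²⁷/(4π×(9.59×10⁹)²) = 4.97×10⁶ W m⁻².
At the subsolar point the surface absorbs S(1−A) and emits σT⁴ per unit area — no factor of 4, since only the local patch is in balance.
T = [4.97×10⁶ × 0.80 / 5.67×10⁻⁸]^(1/4) = (7.01×10¹³)^(1/4) = 2890 K.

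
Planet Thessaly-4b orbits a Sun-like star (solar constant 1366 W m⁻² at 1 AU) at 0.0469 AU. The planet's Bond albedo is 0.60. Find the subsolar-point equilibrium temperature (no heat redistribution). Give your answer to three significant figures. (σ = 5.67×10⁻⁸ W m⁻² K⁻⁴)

T_ss ≈ 1450 K

Flux at 0.0469 AU: S = 1366/0.0469² = 6.21×10⁵ W m⁻².
At the subsolar point the surface absorbs S(1−A) and emits σT⁴ per unit area — no factor of 4, since only the local patch is in balance.
T = [6.21×10⁵ × 0.40 / 5.67×10⁻⁸]^(1/4) = (4.38×10¹²)^(1/4) = 1450 K.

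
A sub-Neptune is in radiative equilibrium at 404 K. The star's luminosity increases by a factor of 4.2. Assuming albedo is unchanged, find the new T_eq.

T_eq ∝ L^(1/4) · d^(−1/2).
T′ = 404 × 4.2^(1/4) = 578 K.

T_eq ≈ 578 K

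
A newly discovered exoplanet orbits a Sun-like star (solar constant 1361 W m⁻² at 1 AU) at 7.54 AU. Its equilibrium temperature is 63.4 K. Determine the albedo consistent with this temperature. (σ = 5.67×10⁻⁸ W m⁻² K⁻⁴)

Flux at 7.54 AU: S = 1361/7.54² = 23.9 W m⁻².
From T_eq⁴ = S(1−A)/(4σ): 1−A = 4σT_eq⁴/S.
1−A = 4 × 5.67×10⁻⁸ × (63.4)⁴ / 23.9 = 0.153.

A ≈ 0.85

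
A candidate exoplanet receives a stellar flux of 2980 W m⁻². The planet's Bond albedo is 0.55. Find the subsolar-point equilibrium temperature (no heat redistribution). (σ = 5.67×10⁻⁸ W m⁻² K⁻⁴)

At the subsolar point the surface absorbs S(1−A) and emits σT⁴ per unit area — no factor of 4, since only the local patch is in balance.
T = [2980 × 0.45 / 5.67×10⁻⁸]^(1/4) = (2.37×10¹⁰)^(1/4) = 392 K.

T_ss ≈ 392 K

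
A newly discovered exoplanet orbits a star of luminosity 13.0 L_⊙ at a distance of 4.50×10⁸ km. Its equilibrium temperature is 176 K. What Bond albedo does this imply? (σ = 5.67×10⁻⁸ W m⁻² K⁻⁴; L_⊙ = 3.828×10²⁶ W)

A ≈ 0.89

d = 4.50×10⁸ km = 4.50×10¹¹ m.
L = 13.0 × 3.828×10²⁶ = 4.98×10²⁷ W.
Flux: S = L/(4πd²) = 4.98×10²⁷/(4π×(4.50×10¹¹)²) = 1960 W m⁻².
From T_eq⁴ = S(1−A)/(4σ): 1−A = 4σT_eq⁴/S.
1−A = 4 × 5.67×10⁻⁸ × (176)⁴ / 1960 = 0.111.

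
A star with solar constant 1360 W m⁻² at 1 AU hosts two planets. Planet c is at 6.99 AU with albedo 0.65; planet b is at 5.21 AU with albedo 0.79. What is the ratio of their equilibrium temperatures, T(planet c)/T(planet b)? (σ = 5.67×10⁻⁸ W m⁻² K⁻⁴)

T_eq = [S₀(1−A)/(4σd²)]^(1/4), so T ∝ (1−A)^(1/4) / √d.
T₁ = [1360×0.35/(4×5.67×10⁻⁸×6.99²)]^(1/4) = 80.96 K.
T₂ = [1360×0.21/(4×5.67×10⁻⁸×5.21²)]^(1/4) = 82.53 K.

T₁/T₂ ≈ 0.981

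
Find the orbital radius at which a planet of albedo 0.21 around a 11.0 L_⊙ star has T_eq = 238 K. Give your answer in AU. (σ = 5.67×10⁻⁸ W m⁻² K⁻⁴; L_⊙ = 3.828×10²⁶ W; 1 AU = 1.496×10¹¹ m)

L = 11.0 × 3.828×10²⁶ = 4.21×10²⁷ W.
From T_eq⁴ = L(1−A)/(16πσd²): d = √[L(1−A)/(16πσT_eq⁴)].
d = √[4.21×10²⁷ × 0.79 / (16π × 5.67×10⁻⁸ × (238)⁴)] = 6.03×10¹¹ m = 4.03 AU.

d ≈ 4.03 AU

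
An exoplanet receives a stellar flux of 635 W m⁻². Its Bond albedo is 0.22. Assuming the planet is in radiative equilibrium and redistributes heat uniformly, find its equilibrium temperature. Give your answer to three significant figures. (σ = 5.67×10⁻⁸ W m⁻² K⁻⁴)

Energy balance: absorbed = emitted ⇒ πR²·S(1−A) = 4πR²·σT_eq⁴, so T_eq⁴ = S(1−A)/(4σ).
T_eq = [635 × 0.78 / (4 × 5.67×10⁻⁸)]^(1/4) = (2.18×10⁹)^(1/4) = 216 K.

T_eq ≈ 216 K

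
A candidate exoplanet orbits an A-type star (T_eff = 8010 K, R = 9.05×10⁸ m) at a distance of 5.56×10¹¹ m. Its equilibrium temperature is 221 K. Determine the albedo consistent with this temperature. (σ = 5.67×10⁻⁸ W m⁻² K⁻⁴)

A ≈ 0.13

L = 4πR_⋆²σT_⋆⁴ = 4π(9.05×10⁸)² × 5.67×10⁻⁸ × (8010)⁴ = 2.40×10²⁷ W.
S = L/(4πd²) = 618 W m⁻².
From T_eq⁴ = S(1−A)/(4σ): 1−A = 4σT_eq⁴/S.
1−A = 4 × 5.67×10⁻⁸ × (221)⁴ / 618 = 0.875.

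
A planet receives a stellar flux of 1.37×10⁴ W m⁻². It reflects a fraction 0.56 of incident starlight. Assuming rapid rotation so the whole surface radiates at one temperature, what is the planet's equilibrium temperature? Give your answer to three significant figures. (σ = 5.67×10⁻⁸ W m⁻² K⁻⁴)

Energy balance: absorbed = emitted ⇒ πR²·S(1−A) = 4πR²·σT_eq⁴, so T_eq⁴ = S(1−A)/(4σ).
T_eq = [1.37×10⁴ × 0.44 / (4 × 5.67×10⁻⁸)]^(1/4) = (2.66×10¹⁰)^(1/4) = 404 K.

T_eq ≈ 404 K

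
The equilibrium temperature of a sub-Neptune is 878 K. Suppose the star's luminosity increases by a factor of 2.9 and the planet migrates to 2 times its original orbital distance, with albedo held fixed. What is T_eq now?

T_eq ∝ L^(1/4) · d^(−1/2).
T′ = 878 × 2.9^(1/4) / 2^(1/2) = 810 K.

T_eq ≈ 810 K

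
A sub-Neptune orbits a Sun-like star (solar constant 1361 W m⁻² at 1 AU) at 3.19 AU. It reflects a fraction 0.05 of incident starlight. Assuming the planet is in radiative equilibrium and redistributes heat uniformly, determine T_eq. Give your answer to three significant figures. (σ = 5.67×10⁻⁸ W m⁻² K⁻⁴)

Flux at 3.19 AU: S = 1361/3.19² = 134 W m⁻².
Energy balance: absorbed = emitted ⇒ πR²·S(1−A) = 4πR²·σT_eq⁴, so T_eq⁴ = S(1−A)/(4σ).
T_eq = [134 × 0.95 / (4 × 5.67×10⁻⁸)]^(1/4) = (5.60×10⁸)^(1/4) = 154 K.

T_eq ≈ 154 K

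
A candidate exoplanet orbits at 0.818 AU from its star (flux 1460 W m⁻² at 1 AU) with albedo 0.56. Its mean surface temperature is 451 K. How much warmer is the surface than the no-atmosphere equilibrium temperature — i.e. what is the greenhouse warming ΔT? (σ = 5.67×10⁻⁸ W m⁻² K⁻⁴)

S = 1460/0.818² = 2182 W m⁻².
T_eq = [S(1−A)/(4σ)]^(1/4) = [2182×0.44/(4×5.67×10⁻⁸)]^(1/4) = 255.1 K.
ΔT = T_surf − T_eq = 451 − 255.1.

ΔT ≈ 195.9 K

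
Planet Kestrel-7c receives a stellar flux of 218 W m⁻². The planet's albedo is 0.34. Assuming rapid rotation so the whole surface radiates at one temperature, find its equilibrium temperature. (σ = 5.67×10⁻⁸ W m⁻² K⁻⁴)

T_eq ≈ 159 K

Energy balance: absorbed = emitted ⇒ πR²·S(1−A) = 4πR²·σT_eq⁴, so T_eq⁴ = S(1−A)/(4σ).
T_eq = [218 × 0.66 / (4 × 5.67×10⁻⁸)]^(1/4) = (6.34×10⁸)^(1/4) = 159 K.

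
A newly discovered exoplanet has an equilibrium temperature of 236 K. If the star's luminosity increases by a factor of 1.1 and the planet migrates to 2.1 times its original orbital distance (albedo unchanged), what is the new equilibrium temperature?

T_eq ≈ 167 K

T_eq ∝ L^(1/4) · d^(−1/2).
T′ = 236 × 1.1^(1/4) / 2.1^(1/2) = 167 K.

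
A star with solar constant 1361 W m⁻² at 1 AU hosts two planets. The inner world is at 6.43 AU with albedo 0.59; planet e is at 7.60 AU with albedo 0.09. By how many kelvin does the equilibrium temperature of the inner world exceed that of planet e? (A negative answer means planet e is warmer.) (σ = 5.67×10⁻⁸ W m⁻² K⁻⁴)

ΔT ≈ -10.8 K

T_eq = [S₀(1−A)/(4σd²)]^(1/4), so T ∝ (1−A)^(1/4) / √d.
T₁ = [1361×0.41/(4×5.67×10⁻⁸×6.43²)]^(1/4) = 87.83 K.
T₂ = [1361×0.91/(4×5.67×10⁻⁸×7.60²)]^(1/4) = 98.61 K.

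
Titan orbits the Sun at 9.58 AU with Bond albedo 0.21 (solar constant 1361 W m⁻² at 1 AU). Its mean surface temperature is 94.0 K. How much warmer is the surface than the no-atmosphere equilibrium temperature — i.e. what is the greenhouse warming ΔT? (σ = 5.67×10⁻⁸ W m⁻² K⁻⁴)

S = 1361/9.58² = 14.83 W m⁻².
T_eq = [S(1−A)/(4σ)]^(1/4) = [14.83×0.79/(4×5.67×10⁻⁸)]^(1/4) = 84.8 K.
ΔT = T_surf − T_eq = 94 − 84.8.

ΔT ≈ 9.2 K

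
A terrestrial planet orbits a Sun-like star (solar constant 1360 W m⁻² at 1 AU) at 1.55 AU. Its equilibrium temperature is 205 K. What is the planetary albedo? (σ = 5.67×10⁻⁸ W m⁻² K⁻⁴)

A ≈ 0.29

Flux at 1.55 AU: S = 1360/1.55² = 566 W m⁻².
From T_eq⁴ = S(1−A)/(4σ): 1−A = 4σT_eq⁴/S.
1−A = 4 × 5.67×10⁻⁸ × (205)⁴ / 566 = 0.708.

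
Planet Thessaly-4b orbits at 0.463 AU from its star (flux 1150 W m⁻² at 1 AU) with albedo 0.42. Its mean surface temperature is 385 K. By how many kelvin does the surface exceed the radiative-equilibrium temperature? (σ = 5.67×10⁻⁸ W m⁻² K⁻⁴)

S = 1150/0.463² = 5365 W m⁻².
T_eq = [S(1−A)/(4σ)]^(1/4) = [5365×0.58/(4×5.67×10⁻⁸)]^(1/4) = 342.2 K.
ΔT = T_surf − T_eq = 385 − 342.2.

ΔT ≈ 42.8 K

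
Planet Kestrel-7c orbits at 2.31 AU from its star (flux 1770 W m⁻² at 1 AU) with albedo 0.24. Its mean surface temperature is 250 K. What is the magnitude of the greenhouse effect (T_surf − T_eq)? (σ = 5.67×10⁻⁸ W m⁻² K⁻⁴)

S = 1770/2.31² = 331.7 W m⁻².
T_eq = [S(1−A)/(4σ)]^(1/4) = [331.7×0.76/(4×5.67×10⁻⁸)]^(1/4) = 182.6 K.
ΔT = T_surf − T_eq = 250 − 182.6.

ΔT ≈ 67.4 K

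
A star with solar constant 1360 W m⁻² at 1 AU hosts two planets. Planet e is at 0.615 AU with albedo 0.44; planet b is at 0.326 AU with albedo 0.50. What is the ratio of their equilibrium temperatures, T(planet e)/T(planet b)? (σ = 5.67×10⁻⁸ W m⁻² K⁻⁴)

T₁/T₂ ≈ 0.749

T_eq = [S₀(1−A)/(4σd²)]^(1/4), so T ∝ (1−A)^(1/4) / √d.
T₁ = [1360×0.56/(4×5.67×10⁻⁸×0.615²)]^(1/4) = 306.96 K.
T₂ = [1360×0.50/(4×5.67×10⁻⁸×0.326²)]^(1/4) = 409.83 K.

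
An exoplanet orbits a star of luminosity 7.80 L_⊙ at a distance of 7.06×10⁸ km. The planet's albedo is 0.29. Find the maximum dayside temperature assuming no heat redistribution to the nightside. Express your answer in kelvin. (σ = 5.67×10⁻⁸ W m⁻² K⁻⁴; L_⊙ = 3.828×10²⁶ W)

T_ss ≈ 278 K

d = 7.06×10⁸ km = 7.06×10¹¹ m.
L = 7.80 × 3.828×10²⁶ = 2.99×10²⁷ W.
Flux: S = L/(4πd²) = 2.99×10²⁷/(4π×(7.06×10¹¹)²) = 477 W m⁻².
With no redistribution each surface element balances locally: S(1−A) = σT⁴.
T = [477 × 0.71 / 5.67×10⁻⁸]^(1/4) = (5.97×10⁹)^(1/4) = 278 K.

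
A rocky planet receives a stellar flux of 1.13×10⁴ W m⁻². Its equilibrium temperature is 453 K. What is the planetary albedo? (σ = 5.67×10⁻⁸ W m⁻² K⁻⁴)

From T_eq⁴ = S(1−A)/(4σ): 1−A = 4σT_eq⁴/S.
1−A = 4 × 5.67×10⁻⁸ × (453)⁴ / 1.13×10⁴ = 0.845.

A ≈ 0.15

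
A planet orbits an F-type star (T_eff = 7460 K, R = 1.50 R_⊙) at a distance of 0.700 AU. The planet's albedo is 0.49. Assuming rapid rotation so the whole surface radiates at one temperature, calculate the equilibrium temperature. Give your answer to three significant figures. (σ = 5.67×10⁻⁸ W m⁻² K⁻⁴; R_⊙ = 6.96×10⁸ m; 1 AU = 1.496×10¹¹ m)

T_eq ≈ 445 K

R_⋆ = 1.50 × 6.96×10⁸ = 1.04×10⁹ m.
d = 0.700 AU = 1.05×10¹¹ m.
L = 4πR_⋆²σT_⋆⁴ = 4π(1.04×10⁹)² × 5.67×10⁻⁸ × (7460)⁴ = 2.41×10²⁷ W.
S = L/(4πd²) = 1.75×10⁴ W m⁻².
Energy balance: absorbed = emitted ⇒ πR²·S(1−A) = 4πR²·σT_eq⁴, so T_eq⁴ = S(1−A)/(4σ).
T_eq = [1.75×10⁴ × 0.51 / (4 × 5.67×10⁻⁸)]^(1/4) = (3.92×10¹⁰)^(1/4) = 445 K.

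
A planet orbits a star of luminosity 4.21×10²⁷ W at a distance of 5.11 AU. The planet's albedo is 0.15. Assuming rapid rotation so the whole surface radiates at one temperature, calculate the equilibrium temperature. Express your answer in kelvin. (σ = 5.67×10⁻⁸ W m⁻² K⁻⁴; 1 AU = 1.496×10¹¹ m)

d = 5.11 AU = 7.64×10¹¹ m.
Flux: S = L/(4πd²) = 4.21×10²⁷/(4π×(7.64×10¹¹)²) = 573 W m⁻².
Energy balance: absorbed = emitted ⇒ πR²·S(1−A) = 4πR²·σT_eq⁴, so T_eq⁴ = S(1−A)/(4σ).
T_eq = [573 × 0.85 / (4 × 5.67×10⁻⁸)]^(1/4) = (2.15×10⁹)^(1/4) = 215 K.

T_eq ≈ 215 K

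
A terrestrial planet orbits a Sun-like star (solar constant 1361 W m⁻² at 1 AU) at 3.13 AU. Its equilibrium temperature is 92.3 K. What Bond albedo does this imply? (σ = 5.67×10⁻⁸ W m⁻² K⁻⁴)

Flux at 3.13 AU: S = 1361/3.13² = 139 W m⁻².
From T_eq⁴ = S(1−A)/(4σ): 1−A = 4σT_eq⁴/S.
1−A = 4 × 5.67×10⁻⁸ × (92.3)⁴ / 139 = 0.118.

A ≈ 0.88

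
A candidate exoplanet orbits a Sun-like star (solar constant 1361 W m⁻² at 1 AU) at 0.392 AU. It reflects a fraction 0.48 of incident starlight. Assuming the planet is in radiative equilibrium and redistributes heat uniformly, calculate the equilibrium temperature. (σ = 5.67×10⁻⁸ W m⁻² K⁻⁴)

T_eq ≈ 377 K

Flux at 0.392 AU: S = 1361/0.392² = 8860 W m⁻².
Energy balance: absorbed = emitted ⇒ πR²·S(1−A) = 4πR²·σT_eq⁴, so T_eq⁴ = S(1−A)/(4σ).
T_eq = [8860 × 0.52 / (4 × 5.67×10⁻⁸)]^(1/4) = (2.03×10¹⁰)^(1/4) = 377 K.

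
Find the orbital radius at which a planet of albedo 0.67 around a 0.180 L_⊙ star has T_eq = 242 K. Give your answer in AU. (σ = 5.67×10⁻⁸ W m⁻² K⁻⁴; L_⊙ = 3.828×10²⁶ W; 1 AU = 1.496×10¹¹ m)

L = 0.180 × 3.828×10²⁶ = 6.89×10²⁵ W.
From T_eq⁴ = L(1−A)/(16πσd²): d = √[L(1−A)/(16πσT_eq⁴)].
d = √[6.89×10²⁵ × 0.33 / (16π × 5.67×10⁻⁸ × (242)⁴)] = 4.82×10¹⁰ m = 0.322 AU.

d ≈ 0.322 AU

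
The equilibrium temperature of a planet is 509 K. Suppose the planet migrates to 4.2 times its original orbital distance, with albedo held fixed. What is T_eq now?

T_eq ≈ 248 K

T_eq ∝ L^(1/4) · d^(−1/2).
T′ = 509 / 4.2^(1/2) = 248 K.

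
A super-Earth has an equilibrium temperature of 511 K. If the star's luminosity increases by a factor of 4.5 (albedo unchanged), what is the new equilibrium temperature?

T_eq ≈ 744 K

T_eq ∝ L^(1/4) · d^(−1/2).
T′ = 511 × 4.5^(1/4) = 744 K.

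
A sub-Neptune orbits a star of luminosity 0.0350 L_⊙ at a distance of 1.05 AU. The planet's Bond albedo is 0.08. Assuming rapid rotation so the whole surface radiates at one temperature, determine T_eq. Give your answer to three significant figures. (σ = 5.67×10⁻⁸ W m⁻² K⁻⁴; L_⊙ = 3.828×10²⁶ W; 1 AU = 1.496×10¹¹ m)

d = 1.05 AU = 1.57×10¹¹ m.
L = 0.0350 × 3.828×10²⁶ = 1.34×10²⁵ W.
Flux: S = L/(4πd²) = 1.34×10²⁵/(4π×(1.57×10¹¹)²) = 43.2 W m⁻².
Energy balance: absorbed = emitted ⇒ πR²·S(1−A) = 4πR²·σT_eq⁴, so T_eq⁴ = S(1−A)/(4σ).
T_eq = [43.2 × 0.92 / (4 × 5.67×10⁻⁸)]^(1/4) = (1.75×10⁸)^(1/4) = 115 K.

T_eq ≈ 115 K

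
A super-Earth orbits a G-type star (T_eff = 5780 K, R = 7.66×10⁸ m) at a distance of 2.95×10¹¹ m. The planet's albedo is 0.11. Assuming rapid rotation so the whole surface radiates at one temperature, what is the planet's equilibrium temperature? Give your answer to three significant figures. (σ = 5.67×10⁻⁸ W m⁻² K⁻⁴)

T_eq ≈ 202 K

L = 4πR_⋆²σT_⋆⁴ = 4π(7.66×10⁸)² × 5.67×10⁻⁸ × (5780)⁴ = 4.67×10²⁶ W.
S = L/(4πd²) = 427 W m⁻².
Energy balance: absorbed = emitted ⇒ πR²·S(1−A) = 4πR²·σT_eq⁴, so T_eq⁴ = S(1−A)/(4σ).
T_eq = [427 × 0.89 / (4 × 5.67×10⁻⁸)]^(1/4) = (1.67×10⁹)^(1/4) = 202 K.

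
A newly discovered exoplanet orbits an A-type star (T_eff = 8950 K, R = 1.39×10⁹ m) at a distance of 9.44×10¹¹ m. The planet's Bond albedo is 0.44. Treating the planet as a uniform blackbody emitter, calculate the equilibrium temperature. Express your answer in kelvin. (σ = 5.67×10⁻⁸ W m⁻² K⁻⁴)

T_eq ≈ 210 K

L = 4πR_⋆²σT_⋆⁴ = 4π(1.39×10⁹)² × 5.67×10⁻⁸ × (8950)⁴ = 8.83×10²⁷ W.
S = L/(4πd²) = 789 W m⁻².
Energy balance: absorbed = emitted ⇒ πR²·S(1−A) = 4πR²·σT_eq⁴, so T_eq⁴ = S(1−A)/(4σ).
T_eq = [789 × 0.56 / (4 × 5.67×10⁻⁸)]^(1/4) = (1.95×10⁹)^(1/4) = 210 K.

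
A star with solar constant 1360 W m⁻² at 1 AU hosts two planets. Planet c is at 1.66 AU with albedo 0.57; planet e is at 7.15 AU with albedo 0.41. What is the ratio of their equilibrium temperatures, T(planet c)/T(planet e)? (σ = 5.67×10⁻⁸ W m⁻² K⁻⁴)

T₁/T₂ ≈ 1.918

T_eq = [S₀(1−A)/(4σd²)]^(1/4), so T ∝ (1−A)^(1/4) / √d.
T₁ = [1360×0.43/(4×5.67×10⁻⁸×1.66²)]^(1/4) = 174.90 K.
T₂ = [1360×0.59/(4×5.67×10⁻⁸×7.15²)]^(1/4) = 91.21 K.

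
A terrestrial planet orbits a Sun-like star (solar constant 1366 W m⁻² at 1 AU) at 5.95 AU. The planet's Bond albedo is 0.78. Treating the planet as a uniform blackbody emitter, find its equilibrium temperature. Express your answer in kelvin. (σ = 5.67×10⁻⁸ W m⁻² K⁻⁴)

Flux at 5.95 AU: S = 1366/5.95² = 38.6 W m⁻².
Energy balance: absorbed = emitted ⇒ πR²·S(1−A) = 4πR²·σT_eq⁴, so T_eq⁴ = S(1−A)/(4σ).
T_eq = [38.6 × 0.22 / (4 × 5.67×10⁻⁸)]^(1/4) = (3.74×10⁷)^(1/4) = 78.2 K.

T_eq ≈ 78.2 K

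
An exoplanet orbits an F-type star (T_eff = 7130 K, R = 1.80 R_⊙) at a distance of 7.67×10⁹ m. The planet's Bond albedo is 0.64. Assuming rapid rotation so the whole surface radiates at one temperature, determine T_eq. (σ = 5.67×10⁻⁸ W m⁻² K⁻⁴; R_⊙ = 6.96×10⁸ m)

T_eq ≈ 1580 K

R_⋆ = 1.80 × 6.96×10⁸ = 1.25×10⁹ m.
L = 4πR_⋆²σT_⋆⁴ = 4π(1.25×10⁹)² × 5.67×10⁻⁸ × (7130)⁴ = 2.89×10²⁷ W.
S = L/(4πd²) = 3.91×10⁶ W m⁻².
Energy balance: absorbed = emitted ⇒ πR²·S(1−A) = 4πR²·σT_eq⁴, so T_eq⁴ = S(1−A)/(4σ).
T_eq = [3.91×10⁶ × 0.36 / (4 × 5.67×10⁻⁸)]^(1/4) = (6.21×10¹²)^(1/4) = 1580 K.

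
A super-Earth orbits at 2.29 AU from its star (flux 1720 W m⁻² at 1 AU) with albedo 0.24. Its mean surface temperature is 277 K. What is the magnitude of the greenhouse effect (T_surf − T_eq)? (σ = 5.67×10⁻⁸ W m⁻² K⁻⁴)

ΔT ≈ 94.9 K

S = 1720/2.29² = 328.0 W m⁻².
T_eq = [S(1−A)/(4σ)]^(1/4) = [328.0×0.76/(4×5.67×10⁻⁸)]^(1/4) = 182.1 K.
ΔT = T_surf − T_eq = 277 − 182.1.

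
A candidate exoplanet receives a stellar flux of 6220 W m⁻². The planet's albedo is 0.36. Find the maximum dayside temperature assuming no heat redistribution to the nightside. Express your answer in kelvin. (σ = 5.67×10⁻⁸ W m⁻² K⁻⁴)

T_ss ≈ 515 K

With no redistribution each surface element balances locally: S(1−A) = σT⁴.
T = [6220 × 0.64 / 5.67×10⁻⁸]^(1/4) = (7.02×10¹⁰)^(1/4) = 515 K.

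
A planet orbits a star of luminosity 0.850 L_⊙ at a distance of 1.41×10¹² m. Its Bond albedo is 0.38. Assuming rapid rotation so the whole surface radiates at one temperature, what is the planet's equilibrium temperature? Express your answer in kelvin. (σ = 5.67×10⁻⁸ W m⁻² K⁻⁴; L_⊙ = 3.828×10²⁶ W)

T_eq ≈ 77.2 K

L = 0.850 × 3.828×10²⁶ = 3.25×10²⁶ W.
Flux: S = L/(4πd²) = 3.25×10²⁶/(4π×(1.41×10¹²)²) = 13.0 W m⁻².
Energy balance: absorbed = emitted ⇒ πR²·S(1−A) = 4πR²·σT_eq⁴, so T_eq⁴ = S(1−A)/(4σ).
T_eq = [13.0 × 0.62 / (4 × 5.67×10⁻⁸)]^(1/4) = (3.56×10⁷)^(1/4) = 77.2 K.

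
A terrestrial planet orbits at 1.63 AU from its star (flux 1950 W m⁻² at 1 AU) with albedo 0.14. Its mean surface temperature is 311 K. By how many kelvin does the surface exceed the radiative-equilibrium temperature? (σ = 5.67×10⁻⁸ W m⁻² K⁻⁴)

S = 1950/1.63² = 733.9 W m⁻².
T_eq = [S(1−A)/(4σ)]^(1/4) = [733.9×0.86/(4×5.67×10⁻⁸)]^(1/4) = 229.7 K.
ΔT = T_surf − T_eq = 311 − 229.7.

ΔT ≈ 81.3 K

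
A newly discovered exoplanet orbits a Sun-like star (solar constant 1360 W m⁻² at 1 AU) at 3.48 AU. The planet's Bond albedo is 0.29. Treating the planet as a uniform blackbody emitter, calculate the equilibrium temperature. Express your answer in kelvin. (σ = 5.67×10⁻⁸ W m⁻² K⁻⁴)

T_eq ≈ 137 K

Flux at 3.48 AU: S = 1360/3.48² = 112 W m⁻².
Energy balance: absorbed = emitted ⇒ πR²·S(1−A) = 4πR²·σT_eq⁴, so T_eq⁴ = S(1−A)/(4σ).
T_eq = [112 × 0.71 / (4 × 5.67×10⁻⁸)]^(1/4) = (3.52×10⁸)^(1/4) = 137 K.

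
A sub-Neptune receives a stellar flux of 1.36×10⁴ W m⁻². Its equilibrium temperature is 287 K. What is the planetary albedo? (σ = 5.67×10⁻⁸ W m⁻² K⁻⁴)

A ≈ 0.89

From T_eq⁴ = S(1−A)/(4σ): 1−A = 4σT_eq⁴/S.
1−A = 4 × 5.67×10⁻⁸ × (287)⁴ / 1.36×10⁴ = 0.113.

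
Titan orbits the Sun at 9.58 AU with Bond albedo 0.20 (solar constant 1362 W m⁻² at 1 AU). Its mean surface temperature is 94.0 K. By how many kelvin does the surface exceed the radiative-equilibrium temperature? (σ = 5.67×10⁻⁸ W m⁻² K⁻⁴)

ΔT ≈ 8.9 K

S = 1362/9.58² = 14.84 W m⁻².
T_eq = [S(1−A)/(4σ)]^(1/4) = [14.84×0.80/(4×5.67×10⁻⁸)]^(1/4) = 85.1 K.
ΔT = T_surf − T_eq = 94 − 85.1.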